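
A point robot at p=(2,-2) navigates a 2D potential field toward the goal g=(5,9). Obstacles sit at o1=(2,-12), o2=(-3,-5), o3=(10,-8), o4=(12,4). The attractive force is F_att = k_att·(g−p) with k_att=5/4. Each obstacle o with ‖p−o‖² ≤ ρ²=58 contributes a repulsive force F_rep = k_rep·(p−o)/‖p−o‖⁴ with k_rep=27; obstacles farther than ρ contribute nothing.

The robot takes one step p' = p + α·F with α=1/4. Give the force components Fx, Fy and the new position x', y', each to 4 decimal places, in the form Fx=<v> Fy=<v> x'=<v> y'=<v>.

Fx=3.8668 Fy=13.8201 x'=2.9667 y'=1.4550

F_att = 5/4·(g−p) = 5/4·(3,11) = (3.7500,13.7500)
o1: d²=100 > ρ²=58 → inactive
o2: d²=34 ≤ ρ²=58; F_rep = 27·(5,3)/34² = (0.1168,0.0701)
o3: d²=100 > ρ²=58 → inactive
o4: d²=136 > ρ²=58 → inactive
F = F_att + ΣF_rep = (3.8668,13.8201)
p' = p + 1/4·F = (2.9667,1.4550)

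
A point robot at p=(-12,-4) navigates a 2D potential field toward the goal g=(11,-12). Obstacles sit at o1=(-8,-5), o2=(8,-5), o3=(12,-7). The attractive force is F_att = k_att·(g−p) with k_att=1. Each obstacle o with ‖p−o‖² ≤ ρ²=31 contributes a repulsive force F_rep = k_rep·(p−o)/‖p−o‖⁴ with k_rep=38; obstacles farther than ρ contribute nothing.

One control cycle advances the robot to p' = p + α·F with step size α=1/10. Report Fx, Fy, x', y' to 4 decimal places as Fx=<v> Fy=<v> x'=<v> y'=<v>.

F_att = 1·(g−p) = 1·(23,-8) = (23.0000,-8.0000)
o1: d²=17 ≤ ρ²=31; F_rep = 38·(-4,1)/17² = (-0.5260,0.1315)
o2: d²=401 > ρ²=31 → inactive
o3: d²=585 > ρ²=31 → inactive
F = F_att + ΣF_rep = (22.4740,-7.8685)
p' = p + 1/10·F = (-9.7526,-4.7869)

Fx=22.4740 Fy=-7.8685 x'=-9.7526 y'=-4.7869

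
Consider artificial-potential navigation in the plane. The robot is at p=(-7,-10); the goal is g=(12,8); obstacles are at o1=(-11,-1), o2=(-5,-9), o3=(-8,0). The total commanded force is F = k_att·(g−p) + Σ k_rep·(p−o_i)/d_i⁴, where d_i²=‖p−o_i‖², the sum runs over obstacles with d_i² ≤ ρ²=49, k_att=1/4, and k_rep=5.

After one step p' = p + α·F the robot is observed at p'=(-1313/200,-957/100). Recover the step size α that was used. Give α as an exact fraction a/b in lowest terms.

α = 1/10

F_att = 1/4·(g−p) = 1/4·(19,18) = (4.7500,4.5000)
o1: d²=97 > ρ²=49 → inactive
o2: d²=5 ≤ ρ²=49; F_rep = 5·(-2,-1)/5² = (-0.4000,-0.2000)
o3: d²=101 > ρ²=49 → inactive
F = F_att + ΣF_rep = (4.3500,4.3000)
Δp = p'−p = (0.4350,0.4300); α = Δx/Fx = (87/200) / (87/20) = 1/10
check: Δy/Fy = (43/100) / (43/10) = 1/10 ✓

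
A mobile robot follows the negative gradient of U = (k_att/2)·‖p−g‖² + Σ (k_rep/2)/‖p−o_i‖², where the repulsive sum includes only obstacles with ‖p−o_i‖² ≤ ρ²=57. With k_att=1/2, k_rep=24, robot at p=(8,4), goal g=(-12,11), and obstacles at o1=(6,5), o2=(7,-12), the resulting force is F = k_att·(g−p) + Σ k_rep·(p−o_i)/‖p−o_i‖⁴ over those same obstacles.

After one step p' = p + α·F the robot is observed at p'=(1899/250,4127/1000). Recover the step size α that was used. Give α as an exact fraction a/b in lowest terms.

α = 1/20

F_att = 1/2·(g−p) = 1/2·(-20,7) = (-10.0000,3.5000)
o1: d²=5 ≤ ρ²=57; F_rep = 24·(2,-1)/5² = (1.9200,-0.9600)
o2: d²=257 > ρ²=57 → inactive
F = F_att + ΣF_rep = (-8.0800,2.5400)
Δp = p'−p = (-0.4040,0.1270); α = Δx/Fx = (-101/250) / (-202/25) = 1/20
check: Δy/Fy = (127/1000) / (127/50) = 1/20 ✓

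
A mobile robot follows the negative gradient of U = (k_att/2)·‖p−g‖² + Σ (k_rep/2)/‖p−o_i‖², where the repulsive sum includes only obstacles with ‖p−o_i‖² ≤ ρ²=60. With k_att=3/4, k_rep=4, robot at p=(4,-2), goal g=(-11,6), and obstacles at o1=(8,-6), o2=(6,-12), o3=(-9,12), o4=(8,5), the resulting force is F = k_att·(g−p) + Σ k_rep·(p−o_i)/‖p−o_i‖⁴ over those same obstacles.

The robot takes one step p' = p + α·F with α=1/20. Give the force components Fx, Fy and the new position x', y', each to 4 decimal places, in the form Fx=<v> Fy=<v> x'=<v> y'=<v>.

F_att = 3/4·(g−p) = 3/4·(-15,8) = (-11.2500,6.0000)
o1: d²=32 ≤ ρ²=60; F_rep = 4·(-4,4)/32² = (-0.0156,0.0156)
o2: d²=104 > ρ²=60 → inactive
o3: d²=365 > ρ²=60 → inactive
o4: d²=65 > ρ²=60 → inactive
F = F_att + ΣF_rep = (-11.2656,6.0156)
p' = p + 1/20·F = (3.4367,-1.6992)

Fx=-11.2656 Fy=6.0156 x'=3.4367 y'=-1.6992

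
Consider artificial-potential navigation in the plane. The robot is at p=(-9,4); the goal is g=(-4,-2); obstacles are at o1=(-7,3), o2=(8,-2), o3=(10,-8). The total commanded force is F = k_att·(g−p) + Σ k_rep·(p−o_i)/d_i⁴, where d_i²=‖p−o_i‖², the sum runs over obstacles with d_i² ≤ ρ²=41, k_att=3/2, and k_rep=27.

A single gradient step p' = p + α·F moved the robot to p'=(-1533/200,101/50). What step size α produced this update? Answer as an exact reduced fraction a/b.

α = 1/4

F_att = 3/2·(g−p) = 3/2·(5,-6) = (7.5000,-9.0000)
o1: d²=5 ≤ ρ²=41; F_rep = 27·(-2,1)/5² = (-2.1600,1.0800)
o2: d²=325 > ρ²=41 → inactive
o3: d²=505 > ρ²=41 → inactive
F = F_att + ΣF_rep = (5.3400,-7.9200)
Δp = p'−p = (1.3350,-1.9800); α = Δx/Fx = (267/200) / (267/50) = 1/4
check: Δy/Fy = (-99/50) / (-198/25) = 1/4 ✓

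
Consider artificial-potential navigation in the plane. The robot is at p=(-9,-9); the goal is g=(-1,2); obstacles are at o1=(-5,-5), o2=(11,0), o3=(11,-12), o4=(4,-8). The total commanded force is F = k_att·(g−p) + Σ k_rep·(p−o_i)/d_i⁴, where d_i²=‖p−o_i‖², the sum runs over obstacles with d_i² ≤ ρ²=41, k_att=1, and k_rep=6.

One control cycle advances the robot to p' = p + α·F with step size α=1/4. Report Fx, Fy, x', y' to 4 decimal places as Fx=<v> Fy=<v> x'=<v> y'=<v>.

F_att = 1·(g−p) = 1·(8,11) = (8.0000,11.0000)
o1: d²=32 ≤ ρ²=41; F_rep = 6·(-4,-4)/32² = (-0.0234,-0.0234)
o2: d²=481 > ρ²=41 → inactive
o3: d²=409 > ρ²=41 → inactive
o4: d²=170 > ρ²=41 → inactive
F = F_att + ΣF_rep = (7.9766,10.9766)
p' = p + 1/4·F = (-7.0059,-6.2559)

Fx=7.9766 Fy=10.9766 x'=-7.0059 y'=-6.2559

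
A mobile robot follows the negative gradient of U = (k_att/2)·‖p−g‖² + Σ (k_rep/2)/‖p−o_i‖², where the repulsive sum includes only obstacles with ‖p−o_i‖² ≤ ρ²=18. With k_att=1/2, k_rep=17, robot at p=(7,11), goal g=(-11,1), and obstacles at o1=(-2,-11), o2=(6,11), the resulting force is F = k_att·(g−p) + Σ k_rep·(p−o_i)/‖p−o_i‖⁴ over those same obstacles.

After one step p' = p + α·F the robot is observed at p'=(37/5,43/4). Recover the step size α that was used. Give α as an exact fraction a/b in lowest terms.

α = 1/20

F_att = 1/2·(g−p) = 1/2·(-18,-10) = (-9.0000,-5.0000)
o1: d²=565 > ρ²=18 → inactive
o2: d²=1 ≤ ρ²=18; F_rep = 17·(1,0)/1² = (17.0000,0.0000)
F = F_att + ΣF_rep = (8.0000,-5.0000)
Δp = p'−p = (0.4000,-0.2500); α = Δx/Fx = (2/5) / (8) = 1/20
check: Δy/Fy = (-1/4) / (-5) = 1/20 ✓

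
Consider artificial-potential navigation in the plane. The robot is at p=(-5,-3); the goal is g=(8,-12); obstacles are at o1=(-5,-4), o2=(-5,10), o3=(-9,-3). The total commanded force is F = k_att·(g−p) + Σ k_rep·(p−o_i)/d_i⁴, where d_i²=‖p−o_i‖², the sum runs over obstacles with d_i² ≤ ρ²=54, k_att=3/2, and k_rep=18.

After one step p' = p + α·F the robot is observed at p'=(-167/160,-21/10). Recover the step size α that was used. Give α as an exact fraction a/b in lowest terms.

α = 1/5

F_att = 3/2·(g−p) = 3/2·(13,-9) = (19.5000,-13.5000)
o1: d²=1 ≤ ρ²=54; F_rep = 18·(0,1)/1² = (0.0000,18.0000)
o2: d²=169 > ρ²=54 → inactive
o3: d²=16 ≤ ρ²=54; F_rep = 18·(4,0)/16² = (0.2812,0.0000)
F = F_att + ΣF_rep = (19.7812,4.5000)
Δp = p'−p = (3.9562,0.9000); α = Δx/Fx = (633/160) / (633/32) = 1/5
check: Δy/Fy = (9/10) / (9/2) = 1/5 ✓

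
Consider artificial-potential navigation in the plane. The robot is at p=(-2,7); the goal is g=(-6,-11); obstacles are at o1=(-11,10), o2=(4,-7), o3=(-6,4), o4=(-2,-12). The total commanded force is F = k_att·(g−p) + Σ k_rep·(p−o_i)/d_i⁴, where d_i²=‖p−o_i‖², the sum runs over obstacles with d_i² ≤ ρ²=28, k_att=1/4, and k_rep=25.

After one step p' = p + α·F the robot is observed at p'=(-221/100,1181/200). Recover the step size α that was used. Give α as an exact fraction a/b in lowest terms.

F_att = 1/4·(g−p) = 1/4·(-4,-18) = (-1.0000,-4.5000)
o1: d²=90 > ρ²=28 → inactive
o2: d²=232 > ρ²=28 → inactive
o3: d²=25 ≤ ρ²=28; F_rep = 25·(4,3)/25² = (0.1600,0.1200)
o4: d²=361 > ρ²=28 → inactive
F = F_att + ΣF_rep = (-0.8400,-4.3800)
Δp = p'−p = (-0.2100,-1.0950); α = Δx/Fx = (-21/100) / (-21/25) = 1/4
check: Δy/Fy = (-219/200) / (-219/50) = 1/4 ✓

α = 1/4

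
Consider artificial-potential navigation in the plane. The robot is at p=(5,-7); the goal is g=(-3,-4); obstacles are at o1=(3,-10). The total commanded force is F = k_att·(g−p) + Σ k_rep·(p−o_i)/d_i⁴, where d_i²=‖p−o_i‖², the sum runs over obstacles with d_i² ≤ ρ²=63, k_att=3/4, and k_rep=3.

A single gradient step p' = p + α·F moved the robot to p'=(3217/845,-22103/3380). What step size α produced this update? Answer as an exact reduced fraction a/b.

α = 1/5

F_att = 3/4·(g−p) = 3/4·(-8,3) = (-6.0000,2.2500)
o1: d²=13 ≤ ρ²=63; F_rep = 3·(2,3)/13² = (0.0355,0.0533)
F = F_att + ΣF_rep = (-5.9645,2.3033)
Δp = p'−p = (-1.1929,0.4607); α = Δx/Fx = (-1008/845) / (-1008/169) = 1/5
check: Δy/Fy = (1557/3380) / (1557/676) = 1/5 ✓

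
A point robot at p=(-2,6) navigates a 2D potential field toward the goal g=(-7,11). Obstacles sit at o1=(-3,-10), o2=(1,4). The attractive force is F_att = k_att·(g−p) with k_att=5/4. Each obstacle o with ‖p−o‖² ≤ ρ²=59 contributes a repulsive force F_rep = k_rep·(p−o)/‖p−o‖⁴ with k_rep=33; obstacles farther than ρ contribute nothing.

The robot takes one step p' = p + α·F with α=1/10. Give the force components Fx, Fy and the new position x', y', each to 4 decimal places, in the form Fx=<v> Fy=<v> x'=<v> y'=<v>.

Fx=-6.8358 Fy=6.6405 x'=-2.6836 y'=6.6641

F_att = 5/4·(g−p) = 5/4·(-5,5) = (-6.2500,6.2500)
o1: d²=257 > ρ²=59 → inactive
o2: d²=13 ≤ ρ²=59; F_rep = 33·(-3,2)/13² = (-0.5858,0.3905)
F = F_att + ΣF_rep = (-6.8358,6.6405)
p' = p + 1/10·F = (-2.6836,6.6641)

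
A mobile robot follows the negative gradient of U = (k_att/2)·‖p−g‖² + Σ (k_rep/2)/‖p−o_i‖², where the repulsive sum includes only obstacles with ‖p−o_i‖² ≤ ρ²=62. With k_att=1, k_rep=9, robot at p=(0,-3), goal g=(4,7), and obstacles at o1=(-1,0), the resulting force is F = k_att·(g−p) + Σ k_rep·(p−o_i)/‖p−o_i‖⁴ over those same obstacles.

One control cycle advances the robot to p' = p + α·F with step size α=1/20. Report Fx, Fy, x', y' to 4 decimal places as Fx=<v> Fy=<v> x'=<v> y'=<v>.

F_att = 1·(g−p) = 1·(4,10) = (4.0000,10.0000)
o1: d²=10 ≤ ρ²=62; F_rep = 9·(1,-3)/10² = (0.0900,-0.2700)
F = F_att + ΣF_rep = (4.0900,9.7300)
p' = p + 1/20·F = (0.2045,-2.5135)

Fx=4.0900 Fy=9.7300 x'=0.2045 y'=-2.5135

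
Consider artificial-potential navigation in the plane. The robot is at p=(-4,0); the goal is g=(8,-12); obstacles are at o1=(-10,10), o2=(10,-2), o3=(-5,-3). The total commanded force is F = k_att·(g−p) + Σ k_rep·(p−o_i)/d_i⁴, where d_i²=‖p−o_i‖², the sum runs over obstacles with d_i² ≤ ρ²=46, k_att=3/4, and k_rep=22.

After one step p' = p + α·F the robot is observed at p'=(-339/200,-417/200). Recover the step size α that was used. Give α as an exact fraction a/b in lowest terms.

F_att = 3/4·(g−p) = 3/4·(12,-12) = (9.0000,-9.0000)
o1: d²=136 > ρ²=46 → inactive
o2: d²=200 > ρ²=46 → inactive
o3: d²=10 ≤ ρ²=46; F_rep = 22·(1,3)/10² = (0.2200,0.6600)
F = F_att + ΣF_rep = (9.2200,-8.3400)
Δp = p'−p = (2.3050,-2.0850); α = Δx/Fx = (461/200) / (461/50) = 1/4
check: Δy/Fy = (-417/200) / (-417/50) = 1/4 ✓

α = 1/4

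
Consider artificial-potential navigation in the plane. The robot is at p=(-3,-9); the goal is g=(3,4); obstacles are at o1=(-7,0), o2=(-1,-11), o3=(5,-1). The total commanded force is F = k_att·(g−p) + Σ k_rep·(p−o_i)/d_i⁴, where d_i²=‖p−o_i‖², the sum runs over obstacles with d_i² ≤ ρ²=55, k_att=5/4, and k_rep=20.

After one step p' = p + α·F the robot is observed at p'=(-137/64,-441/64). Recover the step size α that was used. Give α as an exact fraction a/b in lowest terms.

F_att = 5/4·(g−p) = 5/4·(6,13) = (7.5000,16.2500)
o1: d²=97 > ρ²=55 → inactive
o2: d²=8 ≤ ρ²=55; F_rep = 20·(-2,2)/8² = (-0.6250,0.6250)
o3: d²=128 > ρ²=55 → inactive
F = F_att + ΣF_rep = (6.8750,16.8750)
Δp = p'−p = (0.8594,2.1094); α = Δx/Fx = (55/64) / (55/8) = 1/8
check: Δy/Fy = (135/64) / (135/8) = 1/8 ✓

α = 1/8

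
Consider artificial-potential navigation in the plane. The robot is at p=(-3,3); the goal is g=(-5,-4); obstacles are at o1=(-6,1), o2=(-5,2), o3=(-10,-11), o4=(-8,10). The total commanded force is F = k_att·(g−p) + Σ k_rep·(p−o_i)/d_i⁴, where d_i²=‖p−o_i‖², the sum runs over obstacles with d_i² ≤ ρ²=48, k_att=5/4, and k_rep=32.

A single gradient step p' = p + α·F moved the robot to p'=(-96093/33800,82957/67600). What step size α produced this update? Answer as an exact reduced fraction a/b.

α = 1/4

F_att = 5/4·(g−p) = 5/4·(-2,-7) = (-2.5000,-8.7500)
o1: d²=13 ≤ ρ²=48; F_rep = 32·(3,2)/13² = (0.5680,0.3787)
o2: d²=5 ≤ ρ²=48; F_rep = 32·(2,1)/5² = (2.5600,1.2800)
o3: d²=245 > ρ²=48 → inactive
o4: d²=74 > ρ²=48 → inactive
F = F_att + ΣF_rep = (0.6280,-7.0913)
Δp = p'−p = (0.1570,-1.7728); α = Δx/Fx = (5307/33800) / (5307/8450) = 1/4
check: Δy/Fy = (-119843/67600) / (-119843/16900) = 1/4 ✓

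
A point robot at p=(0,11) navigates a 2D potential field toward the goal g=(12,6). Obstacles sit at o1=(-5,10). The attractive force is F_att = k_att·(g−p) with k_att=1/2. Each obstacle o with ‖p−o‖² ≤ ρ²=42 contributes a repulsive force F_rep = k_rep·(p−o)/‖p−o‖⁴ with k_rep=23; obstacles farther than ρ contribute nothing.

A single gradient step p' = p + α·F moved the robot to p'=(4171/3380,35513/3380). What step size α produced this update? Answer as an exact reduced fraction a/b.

α = 1/5

F_att = 1/2·(g−p) = 1/2·(12,-5) = (6.0000,-2.5000)
o1: d²=26 ≤ ρ²=42; F_rep = 23·(5,1)/26² = (0.1701,0.0340)
F = F_att + ΣF_rep = (6.1701,-2.4660)
Δp = p'−p = (1.2340,-0.4932); α = Δx/Fx = (4171/3380) / (4171/676) = 1/5
check: Δy/Fy = (-1667/3380) / (-1667/676) = 1/5 ✓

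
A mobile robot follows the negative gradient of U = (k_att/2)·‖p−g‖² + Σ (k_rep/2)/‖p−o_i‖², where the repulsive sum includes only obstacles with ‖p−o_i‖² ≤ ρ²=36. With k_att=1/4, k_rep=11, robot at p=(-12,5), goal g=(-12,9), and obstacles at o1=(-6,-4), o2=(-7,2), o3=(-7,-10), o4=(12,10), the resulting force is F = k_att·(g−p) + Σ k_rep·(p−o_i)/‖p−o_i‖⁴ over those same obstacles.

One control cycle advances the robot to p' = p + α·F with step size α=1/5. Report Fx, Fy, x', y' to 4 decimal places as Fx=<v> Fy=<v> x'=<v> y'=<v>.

Fx=-0.0476 Fy=1.0285 x'=-12.0095 y'=5.2057

F_att = 1/4·(g−p) = 1/4·(0,4) = (0.0000,1.0000)
o1: d²=117 > ρ²=36 → inactive
o2: d²=34 ≤ ρ²=36; F_rep = 11·(-5,3)/34² = (-0.0476,0.0285)
o3: d²=250 > ρ²=36 → inactive
o4: d²=601 > ρ²=36 → inactive
F = F_att + ΣF_rep = (-0.0476,1.0285)
p' = p + 1/5·F = (-12.0095,5.2057)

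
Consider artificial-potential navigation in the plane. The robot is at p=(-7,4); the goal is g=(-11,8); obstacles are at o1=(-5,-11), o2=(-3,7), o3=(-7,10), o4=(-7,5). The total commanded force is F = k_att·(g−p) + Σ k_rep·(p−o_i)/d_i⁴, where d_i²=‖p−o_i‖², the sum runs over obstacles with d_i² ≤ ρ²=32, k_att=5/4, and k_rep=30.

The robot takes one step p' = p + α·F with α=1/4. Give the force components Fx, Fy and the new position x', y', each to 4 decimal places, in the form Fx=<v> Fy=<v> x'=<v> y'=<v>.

F_att = 5/4·(g−p) = 5/4·(-4,4) = (-5.0000,5.0000)
o1: d²=229 > ρ²=32 → inactive
o2: d²=25 ≤ ρ²=32; F_rep = 30·(-4,-3)/25² = (-0.1920,-0.1440)
o3: d²=36 > ρ²=32 → inactive
o4: d²=1 ≤ ρ²=32; F_rep = 30·(0,-1)/1² = (0.0000,-30.0000)
F = F_att + ΣF_rep = (-5.1920,-25.1440)
p' = p + 1/4·F = (-8.2980,-2.2860)

Fx=-5.1920 Fy=-25.1440 x'=-8.2980 y'=-2.2860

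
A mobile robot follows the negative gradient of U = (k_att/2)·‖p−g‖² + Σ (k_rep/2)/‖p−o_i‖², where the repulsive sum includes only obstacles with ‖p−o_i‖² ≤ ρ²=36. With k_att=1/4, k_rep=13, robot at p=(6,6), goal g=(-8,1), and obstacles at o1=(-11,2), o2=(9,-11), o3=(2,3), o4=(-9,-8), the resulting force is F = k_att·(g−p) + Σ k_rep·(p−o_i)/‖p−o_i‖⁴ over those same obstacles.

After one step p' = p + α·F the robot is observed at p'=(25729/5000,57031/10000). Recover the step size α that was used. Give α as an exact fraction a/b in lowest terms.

α = 1/4

F_att = 1/4·(g−p) = 1/4·(-14,-5) = (-3.5000,-1.2500)
o1: d²=305 > ρ²=36 → inactive
o2: d²=298 > ρ²=36 → inactive
o3: d²=25 ≤ ρ²=36; F_rep = 13·(4,3)/25² = (0.0832,0.0624)
o4: d²=421 > ρ²=36 → inactive
F = F_att + ΣF_rep = (-3.4168,-1.1876)
Δp = p'−p = (-0.8542,-0.2969); α = Δx/Fx = (-4271/5000) / (-4271/1250) = 1/4
check: Δy/Fy = (-2969/10000) / (-2969/2500) = 1/4 ✓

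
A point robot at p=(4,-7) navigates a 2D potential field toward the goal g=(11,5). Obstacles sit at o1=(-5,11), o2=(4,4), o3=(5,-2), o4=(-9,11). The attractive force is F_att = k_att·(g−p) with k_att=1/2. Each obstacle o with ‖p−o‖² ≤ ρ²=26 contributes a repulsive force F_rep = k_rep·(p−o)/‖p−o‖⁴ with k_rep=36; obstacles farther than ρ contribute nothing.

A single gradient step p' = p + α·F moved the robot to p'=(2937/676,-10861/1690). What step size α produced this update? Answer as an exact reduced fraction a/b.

α = 1/10

F_att = 1/2·(g−p) = 1/2·(7,12) = (3.5000,6.0000)
o1: d²=405 > ρ²=26 → inactive
o2: d²=121 > ρ²=26 → inactive
o3: d²=26 ≤ ρ²=26; F_rep = 36·(-1,-5)/26² = (-0.0533,-0.2663)
o4: d²=493 > ρ²=26 → inactive
F = F_att + ΣF_rep = (3.4467,5.7337)
Δp = p'−p = (0.3447,0.5734); α = Δx/Fx = (233/676) / (1165/338) = 1/10
check: Δy/Fy = (969/1690) / (969/169) = 1/10 ✓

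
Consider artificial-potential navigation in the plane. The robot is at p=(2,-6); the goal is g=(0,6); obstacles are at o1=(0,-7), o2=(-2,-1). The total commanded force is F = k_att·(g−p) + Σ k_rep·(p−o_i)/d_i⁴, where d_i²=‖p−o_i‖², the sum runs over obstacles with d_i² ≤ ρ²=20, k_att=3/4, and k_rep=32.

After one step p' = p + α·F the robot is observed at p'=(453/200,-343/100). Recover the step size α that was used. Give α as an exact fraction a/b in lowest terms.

α = 1/4

F_att = 3/4·(g−p) = 3/4·(-2,12) = (-1.5000,9.0000)
o1: d²=5 ≤ ρ²=20; F_rep = 32·(2,1)/5² = (2.5600,1.2800)
o2: d²=41 > ρ²=20 → inactive
F = F_att + ΣF_rep = (1.0600,10.2800)
Δp = p'−p = (0.2650,2.5700); α = Δx/Fx = (53/200) / (53/50) = 1/4
check: Δy/Fy = (257/100) / (257/25) = 1/4 ✓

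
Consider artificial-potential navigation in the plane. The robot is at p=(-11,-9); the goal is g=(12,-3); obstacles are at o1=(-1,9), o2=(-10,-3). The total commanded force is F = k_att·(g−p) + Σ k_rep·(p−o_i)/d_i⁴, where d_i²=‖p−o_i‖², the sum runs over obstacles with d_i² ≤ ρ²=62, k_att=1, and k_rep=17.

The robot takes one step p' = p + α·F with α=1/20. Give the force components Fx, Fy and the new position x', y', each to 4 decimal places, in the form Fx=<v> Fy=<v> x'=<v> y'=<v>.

Fx=22.9876 Fy=5.9255 x'=-9.8506 y'=-8.7037

F_att = 1·(g−p) = 1·(23,6) = (23.0000,6.0000)
o1: d²=424 > ρ²=62 → inactive
o2: d²=37 ≤ ρ²=62; F_rep = 17·(-1,-6)/37² = (-0.0124,-0.0745)
F = F_att + ΣF_rep = (22.9876,5.9255)
p' = p + 1/20·F = (-9.8506,-8.7037)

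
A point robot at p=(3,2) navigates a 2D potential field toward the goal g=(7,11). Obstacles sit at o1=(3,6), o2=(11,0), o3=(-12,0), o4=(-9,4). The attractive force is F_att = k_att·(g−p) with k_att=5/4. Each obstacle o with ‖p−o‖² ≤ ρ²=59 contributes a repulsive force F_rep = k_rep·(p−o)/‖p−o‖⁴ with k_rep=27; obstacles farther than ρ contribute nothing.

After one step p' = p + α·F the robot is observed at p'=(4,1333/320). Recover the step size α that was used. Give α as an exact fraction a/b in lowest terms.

α = 1/5

F_att = 5/4·(g−p) = 5/4·(4,9) = (5.0000,11.2500)
o1: d²=16 ≤ ρ²=59; F_rep = 27·(0,-4)/16² = (0.0000,-0.4219)
o2: d²=68 > ρ²=59 → inactive
o3: d²=229 > ρ²=59 → inactive
o4: d²=148 > ρ²=59 → inactive
F = F_att + ΣF_rep = (5.0000,10.8281)
Δp = p'−p = (1.0000,2.1656); α = Δx/Fx = (1) / (5) = 1/5
check: Δy/Fy = (693/320) / (693/64) = 1/5 ✓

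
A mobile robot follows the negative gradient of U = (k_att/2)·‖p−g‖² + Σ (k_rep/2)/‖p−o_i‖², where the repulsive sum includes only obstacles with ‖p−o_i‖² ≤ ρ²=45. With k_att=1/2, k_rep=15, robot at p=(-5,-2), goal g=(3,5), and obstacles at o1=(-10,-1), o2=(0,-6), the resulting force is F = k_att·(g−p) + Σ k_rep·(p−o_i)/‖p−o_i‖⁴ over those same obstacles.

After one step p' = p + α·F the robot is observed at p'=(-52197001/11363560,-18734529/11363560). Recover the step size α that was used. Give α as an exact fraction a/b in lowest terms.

α = 1/10

F_att = 1/2·(g−p) = 1/2·(8,7) = (4.0000,3.5000)
o1: d²=26 ≤ ρ²=45; F_rep = 15·(5,-1)/26² = (0.1109,-0.0222)
o2: d²=41 ≤ ρ²=45; F_rep = 15·(-5,4)/41² = (-0.0446,0.0357)
F = F_att + ΣF_rep = (4.0663,3.5135)
Δp = p'−p = (0.4066,0.3514); α = Δx/Fx = (4620799/11363560) / (4620799/1136356) = 1/10
check: Δy/Fy = (3992591/11363560) / (3992591/1136356) = 1/10 ✓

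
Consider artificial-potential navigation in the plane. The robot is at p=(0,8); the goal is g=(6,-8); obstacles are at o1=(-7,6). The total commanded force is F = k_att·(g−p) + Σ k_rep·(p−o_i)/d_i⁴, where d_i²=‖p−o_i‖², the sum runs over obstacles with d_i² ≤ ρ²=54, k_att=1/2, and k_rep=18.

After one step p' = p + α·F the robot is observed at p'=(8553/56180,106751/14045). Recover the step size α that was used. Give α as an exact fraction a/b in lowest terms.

F_att = 1/2·(g−p) = 1/2·(6,-16) = (3.0000,-8.0000)
o1: d²=53 ≤ ρ²=54; F_rep = 18·(7,2)/53² = (0.0449,0.0128)
F = F_att + ΣF_rep = (3.0449,-7.9872)
Δp = p'−p = (0.1522,-0.3994); α = Δx/Fx = (8553/56180) / (8553/2809) = 1/20
check: Δy/Fy = (-5609/14045) / (-22436/2809) = 1/20 ✓

α = 1/20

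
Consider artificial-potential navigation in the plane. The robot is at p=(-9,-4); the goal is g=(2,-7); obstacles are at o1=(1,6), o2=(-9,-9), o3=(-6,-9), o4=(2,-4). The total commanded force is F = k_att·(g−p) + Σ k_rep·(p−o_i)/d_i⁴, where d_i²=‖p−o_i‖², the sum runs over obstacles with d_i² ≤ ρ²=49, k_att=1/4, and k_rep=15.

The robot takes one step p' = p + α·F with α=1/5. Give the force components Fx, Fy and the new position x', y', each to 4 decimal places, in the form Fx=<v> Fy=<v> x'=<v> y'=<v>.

Fx=2.7111 Fy=-0.5651 x'=-8.4578 y'=-4.1130

F_att = 1/4·(g−p) = 1/4·(11,-3) = (2.7500,-0.7500)
o1: d²=200 > ρ²=49 → inactive
o2: d²=25 ≤ ρ²=49; F_rep = 15·(0,5)/25² = (0.0000,0.1200)
o3: d²=34 ≤ ρ²=49; F_rep = 15·(-3,5)/34² = (-0.0389,0.0649)
o4: d²=121 > ρ²=49 → inactive
F = F_att + ΣF_rep = (2.7111,-0.5651)
p' = p + 1/5·F = (-8.4578,-4.1130)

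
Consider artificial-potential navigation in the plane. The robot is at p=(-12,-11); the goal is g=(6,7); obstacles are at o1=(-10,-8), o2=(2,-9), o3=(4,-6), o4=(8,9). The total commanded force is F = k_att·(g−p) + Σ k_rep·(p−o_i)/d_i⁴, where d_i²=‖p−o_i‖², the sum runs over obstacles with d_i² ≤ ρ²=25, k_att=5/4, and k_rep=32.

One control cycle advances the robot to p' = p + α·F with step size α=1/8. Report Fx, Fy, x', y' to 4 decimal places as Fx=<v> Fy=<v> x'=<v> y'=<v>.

F_att = 5/4·(g−p) = 5/4·(18,18) = (22.5000,22.5000)
o1: d²=13 ≤ ρ²=25; F_rep = 32·(-2,-3)/13² = (-0.3787,-0.5680)
o2: d²=200 > ρ²=25 → inactive
o3: d²=281 > ρ²=25 → inactive
o4: d²=800 > ρ²=25 → inactive
F = F_att + ΣF_rep = (22.1213,21.9320)
p' = p + 1/8·F = (-9.2348,-8.2585)

Fx=22.1213 Fy=21.9320 x'=-9.2348 y'=-8.2585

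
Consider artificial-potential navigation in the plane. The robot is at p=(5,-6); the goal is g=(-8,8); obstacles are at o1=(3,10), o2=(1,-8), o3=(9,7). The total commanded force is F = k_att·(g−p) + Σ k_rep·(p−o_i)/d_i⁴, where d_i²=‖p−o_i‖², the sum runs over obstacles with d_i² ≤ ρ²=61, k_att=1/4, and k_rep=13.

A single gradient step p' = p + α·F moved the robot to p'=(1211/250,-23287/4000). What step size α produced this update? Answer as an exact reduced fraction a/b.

α = 1/20

F_att = 1/4·(g−p) = 1/4·(-13,14) = (-3.2500,3.5000)
o1: d²=260 > ρ²=61 → inactive
o2: d²=20 ≤ ρ²=61; F_rep = 13·(4,2)/20² = (0.1300,0.0650)
o3: d²=185 > ρ²=61 → inactive
F = F_att + ΣF_rep = (-3.1200,3.5650)
Δp = p'−p = (-0.1560,0.1782); α = Δx/Fx = (-39/250) / (-78/25) = 1/20
check: Δy/Fy = (713/4000) / (713/200) = 1/20 ✓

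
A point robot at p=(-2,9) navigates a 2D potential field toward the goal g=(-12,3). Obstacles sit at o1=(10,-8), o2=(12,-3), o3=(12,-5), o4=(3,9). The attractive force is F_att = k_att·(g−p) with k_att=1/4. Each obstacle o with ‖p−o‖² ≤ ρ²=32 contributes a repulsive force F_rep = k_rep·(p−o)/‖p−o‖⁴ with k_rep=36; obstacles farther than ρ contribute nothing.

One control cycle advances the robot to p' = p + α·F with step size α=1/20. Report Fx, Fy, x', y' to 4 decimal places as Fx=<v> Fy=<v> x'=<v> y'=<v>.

F_att = 1/4·(g−p) = 1/4·(-10,-6) = (-2.5000,-1.5000)
o1: d²=433 > ρ²=32 → inactive
o2: d²=340 > ρ²=32 → inactive
o3: d²=392 > ρ²=32 → inactive
o4: d²=25 ≤ ρ²=32; F_rep = 36·(-5,0)/25² = (-0.2880,0.0000)
F = F_att + ΣF_rep = (-2.7880,-1.5000)
p' = p + 1/20·F = (-2.1394,8.9250)

Fx=-2.7880 Fy=-1.5000 x'=-2.1394 y'=8.9250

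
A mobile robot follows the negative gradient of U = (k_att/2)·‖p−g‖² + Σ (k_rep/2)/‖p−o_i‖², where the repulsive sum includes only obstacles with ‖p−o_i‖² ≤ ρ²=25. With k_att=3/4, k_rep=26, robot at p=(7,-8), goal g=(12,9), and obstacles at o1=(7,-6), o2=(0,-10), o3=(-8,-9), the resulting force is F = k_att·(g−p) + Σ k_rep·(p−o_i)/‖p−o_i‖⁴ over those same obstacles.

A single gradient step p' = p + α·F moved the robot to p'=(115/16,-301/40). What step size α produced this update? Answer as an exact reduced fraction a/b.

α = 1/20

F_att = 3/4·(g−p) = 3/4·(5,17) = (3.7500,12.7500)
o1: d²=4 ≤ ρ²=25; F_rep = 26·(0,-2)/4² = (0.0000,-3.2500)
o2: d²=53 > ρ²=25 → inactive
o3: d²=226 > ρ²=25 → inactive
F = F_att + ΣF_rep = (3.7500,9.5000)
Δp = p'−p = (0.1875,0.4750); α = Δx/Fx = (3/16) / (15/4) = 1/20
check: Δy/Fy = (19/40) / (19/2) = 1/20 ✓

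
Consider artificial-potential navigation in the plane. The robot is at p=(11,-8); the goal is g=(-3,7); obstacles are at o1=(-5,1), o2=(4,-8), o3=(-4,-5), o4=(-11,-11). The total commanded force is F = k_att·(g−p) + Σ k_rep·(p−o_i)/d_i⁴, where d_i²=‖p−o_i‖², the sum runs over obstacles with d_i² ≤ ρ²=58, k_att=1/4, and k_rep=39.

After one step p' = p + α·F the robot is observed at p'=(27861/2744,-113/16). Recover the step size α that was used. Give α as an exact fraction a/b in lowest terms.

α = 1/4

F_att = 1/4·(g−p) = 1/4·(-14,15) = (-3.5000,3.7500)
o1: d²=337 > ρ²=58 → inactive
o2: d²=49 ≤ ρ²=58; F_rep = 39·(7,0)/49² = (0.1137,0.0000)
o3: d²=234 > ρ²=58 → inactive
o4: d²=493 > ρ²=58 → inactive
F = F_att + ΣF_rep = (-3.3863,3.7500)
Δp = p'−p = (-0.8466,0.9375); α = Δx/Fx = (-2323/2744) / (-2323/686) = 1/4
check: Δy/Fy = (15/16) / (15/4) = 1/4 ✓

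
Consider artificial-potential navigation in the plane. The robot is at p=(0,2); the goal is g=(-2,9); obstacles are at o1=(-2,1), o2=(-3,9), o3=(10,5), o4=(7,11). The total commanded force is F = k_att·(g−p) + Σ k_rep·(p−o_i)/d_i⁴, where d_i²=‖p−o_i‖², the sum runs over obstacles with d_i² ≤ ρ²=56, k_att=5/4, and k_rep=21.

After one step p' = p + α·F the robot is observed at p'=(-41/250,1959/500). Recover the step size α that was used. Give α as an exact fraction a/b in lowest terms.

α = 1/5

F_att = 5/4·(g−p) = 5/4·(-2,7) = (-2.5000,8.7500)
o1: d²=5 ≤ ρ²=56; F_rep = 21·(2,1)/5² = (1.6800,0.8400)
o2: d²=58 > ρ²=56 → inactive
o3: d²=109 > ρ²=56 → inactive
o4: d²=130 > ρ²=56 → inactive
F = F_att + ΣF_rep = (-0.8200,9.5900)
Δp = p'−p = (-0.1640,1.9180); α = Δx/Fx = (-41/250) / (-41/50) = 1/5
check: Δy/Fy = (959/500) / (959/100) = 1/5 ✓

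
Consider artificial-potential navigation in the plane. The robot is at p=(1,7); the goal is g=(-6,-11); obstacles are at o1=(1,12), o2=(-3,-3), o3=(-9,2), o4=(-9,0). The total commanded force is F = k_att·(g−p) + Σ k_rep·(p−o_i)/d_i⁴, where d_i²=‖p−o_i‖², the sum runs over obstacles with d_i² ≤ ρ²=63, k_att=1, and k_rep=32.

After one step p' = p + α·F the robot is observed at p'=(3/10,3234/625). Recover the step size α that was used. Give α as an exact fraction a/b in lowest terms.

α = 1/10

F_att = 1·(g−p) = 1·(-7,-18) = (-7.0000,-18.0000)
o1: d²=25 ≤ ρ²=63; F_rep = 32·(0,-5)/25² = (0.0000,-0.2560)
o2: d²=116 > ρ²=63 → inactive
o3: d²=125 > ρ²=63 → inactive
o4: d²=149 > ρ²=63 → inactive
F = F_att + ΣF_rep = (-7.0000,-18.2560)
Δp = p'−p = (-0.7000,-1.8256); α = Δx/Fx = (-7/10) / (-7) = 1/10
check: Δy/Fy = (-1141/625) / (-2282/125) = 1/10 ✓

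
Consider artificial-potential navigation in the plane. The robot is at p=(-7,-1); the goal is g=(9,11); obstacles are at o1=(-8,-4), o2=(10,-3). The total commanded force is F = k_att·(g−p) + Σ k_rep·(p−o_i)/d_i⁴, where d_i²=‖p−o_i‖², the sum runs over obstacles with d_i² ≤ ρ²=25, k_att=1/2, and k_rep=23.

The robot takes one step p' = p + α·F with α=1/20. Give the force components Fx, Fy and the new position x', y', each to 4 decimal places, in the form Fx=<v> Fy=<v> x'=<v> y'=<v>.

F_att = 1/2·(g−p) = 1/2·(16,12) = (8.0000,6.0000)
o1: d²=10 ≤ ρ²=25; F_rep = 23·(1,3)/10² = (0.2300,0.6900)
o2: d²=293 > ρ²=25 → inactive
F = F_att + ΣF_rep = (8.2300,6.6900)
p' = p + 1/20·F = (-6.5885,-0.6655)

Fx=8.2300 Fy=6.6900 x'=-6.5885 y'=-0.6655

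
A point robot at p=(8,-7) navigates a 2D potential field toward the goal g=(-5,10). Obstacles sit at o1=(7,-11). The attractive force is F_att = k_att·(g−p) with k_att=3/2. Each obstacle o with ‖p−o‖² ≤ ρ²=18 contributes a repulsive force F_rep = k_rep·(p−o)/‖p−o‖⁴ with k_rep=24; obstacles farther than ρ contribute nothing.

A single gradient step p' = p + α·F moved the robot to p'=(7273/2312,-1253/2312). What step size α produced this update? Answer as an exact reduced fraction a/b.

F_att = 3/2·(g−p) = 3/2·(-13,17) = (-19.5000,25.5000)
o1: d²=17 ≤ ρ²=18; F_rep = 24·(1,4)/17² = (0.0830,0.3322)
F = F_att + ΣF_rep = (-19.4170,25.8322)
Δp = p'−p = (-4.8542,6.4580); α = Δx/Fx = (-11223/2312) / (-11223/578) = 1/4
check: Δy/Fy = (14931/2312) / (14931/578) = 1/4 ✓

α = 1/4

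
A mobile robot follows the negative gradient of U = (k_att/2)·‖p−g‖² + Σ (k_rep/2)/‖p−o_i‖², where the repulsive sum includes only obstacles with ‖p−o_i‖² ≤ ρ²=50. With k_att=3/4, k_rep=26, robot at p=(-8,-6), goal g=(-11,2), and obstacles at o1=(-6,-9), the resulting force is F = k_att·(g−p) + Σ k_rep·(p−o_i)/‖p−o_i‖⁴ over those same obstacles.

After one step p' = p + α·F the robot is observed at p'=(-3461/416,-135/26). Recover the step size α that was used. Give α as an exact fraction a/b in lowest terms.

F_att = 3/4·(g−p) = 3/4·(-3,8) = (-2.2500,6.0000)
o1: d²=13 ≤ ρ²=50; F_rep = 26·(-2,3)/13² = (-0.3077,0.4615)
F = F_att + ΣF_rep = (-2.5577,6.4615)
Δp = p'−p = (-0.3197,0.8077); α = Δx/Fx = (-133/416) / (-133/52) = 1/8
check: Δy/Fy = (21/26) / (84/13) = 1/8 ✓

α = 1/8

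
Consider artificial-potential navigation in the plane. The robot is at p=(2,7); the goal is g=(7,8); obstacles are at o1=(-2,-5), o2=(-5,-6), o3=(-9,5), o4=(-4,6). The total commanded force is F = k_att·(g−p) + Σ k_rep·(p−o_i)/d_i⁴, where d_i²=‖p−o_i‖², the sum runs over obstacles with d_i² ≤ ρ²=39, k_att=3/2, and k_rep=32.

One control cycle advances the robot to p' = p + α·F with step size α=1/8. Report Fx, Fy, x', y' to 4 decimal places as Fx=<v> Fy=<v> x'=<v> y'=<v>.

F_att = 3/2·(g−p) = 3/2·(5,1) = (7.5000,1.5000)
o1: d²=160 > ρ²=39 → inactive
o2: d²=218 > ρ²=39 → inactive
o3: d²=125 > ρ²=39 → inactive
o4: d²=37 ≤ ρ²=39; F_rep = 32·(6,1)/37² = (0.1402,0.0234)
F = F_att + ΣF_rep = (7.6402,1.5234)
p' = p + 1/8·F = (2.9550,7.1904)

Fx=7.6402 Fy=1.5234 x'=2.9550 y'=7.1904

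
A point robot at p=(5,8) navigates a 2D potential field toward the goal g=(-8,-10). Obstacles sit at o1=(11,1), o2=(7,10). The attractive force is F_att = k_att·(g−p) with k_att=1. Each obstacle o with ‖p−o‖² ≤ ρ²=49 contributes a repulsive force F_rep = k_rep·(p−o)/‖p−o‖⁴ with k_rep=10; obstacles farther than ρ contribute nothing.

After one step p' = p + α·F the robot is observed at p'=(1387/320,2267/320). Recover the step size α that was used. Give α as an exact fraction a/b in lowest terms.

α = 1/20

F_att = 1·(g−p) = 1·(-13,-18) = (-13.0000,-18.0000)
o1: d²=85 > ρ²=49 → inactive
o2: d²=8 ≤ ρ²=49; F_rep = 10·(-2,-2)/8² = (-0.3125,-0.3125)
F = F_att + ΣF_rep = (-13.3125,-18.3125)
Δp = p'−p = (-0.6656,-0.9156); α = Δx/Fx = (-213/320) / (-213/16) = 1/20
check: Δy/Fy = (-293/320) / (-293/16) = 1/20 ✓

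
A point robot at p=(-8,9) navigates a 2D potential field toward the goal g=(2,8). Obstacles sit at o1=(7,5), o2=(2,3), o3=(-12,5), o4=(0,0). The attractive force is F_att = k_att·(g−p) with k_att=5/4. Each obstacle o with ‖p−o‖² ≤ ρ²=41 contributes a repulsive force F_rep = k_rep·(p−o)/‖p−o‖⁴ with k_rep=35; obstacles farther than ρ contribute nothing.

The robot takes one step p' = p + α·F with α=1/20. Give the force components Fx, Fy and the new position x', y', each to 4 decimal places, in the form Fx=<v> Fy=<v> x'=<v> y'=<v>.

Fx=12.6367 Fy=-1.1133 x'=-7.3682 y'=8.9443

F_att = 5/4·(g−p) = 5/4·(10,-1) = (12.5000,-1.2500)
o1: d²=241 > ρ²=41 → inactive
o2: d²=136 > ρ²=41 → inactive
o3: d²=32 ≤ ρ²=41; F_rep = 35·(4,4)/32² = (0.1367,0.1367)
o4: d²=145 > ρ²=41 → inactive
F = F_att + ΣF_rep = (12.6367,-1.1133)
p' = p + 1/20·F = (-7.3682,8.9443)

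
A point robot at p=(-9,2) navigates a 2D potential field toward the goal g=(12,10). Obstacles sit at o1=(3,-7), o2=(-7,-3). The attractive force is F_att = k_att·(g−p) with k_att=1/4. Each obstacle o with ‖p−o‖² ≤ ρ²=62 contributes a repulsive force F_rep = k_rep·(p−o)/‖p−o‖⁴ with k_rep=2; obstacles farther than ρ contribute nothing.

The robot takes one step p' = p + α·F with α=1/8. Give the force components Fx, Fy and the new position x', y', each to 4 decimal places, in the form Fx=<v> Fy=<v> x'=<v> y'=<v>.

F_att = 1/4·(g−p) = 1/4·(21,8) = (5.2500,2.0000)
o1: d²=225 > ρ²=62 → inactive
o2: d²=29 ≤ ρ²=62; F_rep = 2·(-2,5)/29² = (-0.0048,0.0119)
F = F_att + ΣF_rep = (5.2452,2.0119)
p' = p + 1/8·F = (-8.3443,2.2515)

Fx=5.2452 Fy=2.0119 x'=-8.3443 y'=2.2515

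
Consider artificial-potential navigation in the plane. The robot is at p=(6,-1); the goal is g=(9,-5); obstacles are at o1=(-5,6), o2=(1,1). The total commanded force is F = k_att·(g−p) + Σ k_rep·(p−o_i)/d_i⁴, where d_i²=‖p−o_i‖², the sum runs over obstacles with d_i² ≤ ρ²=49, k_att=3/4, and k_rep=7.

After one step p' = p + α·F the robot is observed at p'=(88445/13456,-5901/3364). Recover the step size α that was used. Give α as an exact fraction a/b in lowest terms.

F_att = 3/4·(g−p) = 3/4·(3,-4) = (2.2500,-3.0000)
o1: d²=170 > ρ²=49 → inactive
o2: d²=29 ≤ ρ²=49; F_rep = 7·(5,-2)/29² = (0.0416,-0.0166)
F = F_att + ΣF_rep = (2.2916,-3.0166)
Δp = p'−p = (0.5729,-0.7542); α = Δx/Fx = (7709/13456) / (7709/3364) = 1/4
check: Δy/Fy = (-2537/3364) / (-2537/841) = 1/4 ✓

α = 1/4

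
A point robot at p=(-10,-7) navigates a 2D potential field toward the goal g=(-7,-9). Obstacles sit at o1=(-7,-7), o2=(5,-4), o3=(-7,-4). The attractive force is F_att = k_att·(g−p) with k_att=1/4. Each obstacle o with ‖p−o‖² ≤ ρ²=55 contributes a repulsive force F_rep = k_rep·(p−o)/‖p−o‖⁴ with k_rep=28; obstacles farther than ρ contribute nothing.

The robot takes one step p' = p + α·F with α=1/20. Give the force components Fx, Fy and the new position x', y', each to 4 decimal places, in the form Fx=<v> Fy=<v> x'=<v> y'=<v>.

Fx=-0.5463 Fy=-0.7593 x'=-10.0273 y'=-7.0380

F_att = 1/4·(g−p) = 1/4·(3,-2) = (0.7500,-0.5000)
o1: d²=9 ≤ ρ²=55; F_rep = 28·(-3,0)/9² = (-1.0370,0.0000)
o2: d²=234 > ρ²=55 → inactive
o3: d²=18 ≤ ρ²=55; F_rep = 28·(-3,-3)/18² = (-0.2593,-0.2593)
F = F_att + ΣF_rep = (-0.5463,-0.7593)
p' = p + 1/20·F = (-10.0273,-7.0380)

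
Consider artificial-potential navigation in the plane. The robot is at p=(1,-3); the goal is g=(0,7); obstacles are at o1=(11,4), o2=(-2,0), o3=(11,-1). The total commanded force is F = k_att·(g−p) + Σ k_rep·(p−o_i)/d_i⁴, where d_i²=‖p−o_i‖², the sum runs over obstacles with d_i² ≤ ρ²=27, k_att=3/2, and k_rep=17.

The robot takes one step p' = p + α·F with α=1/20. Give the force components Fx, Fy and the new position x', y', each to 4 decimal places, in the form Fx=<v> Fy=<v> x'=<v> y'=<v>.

Fx=-1.3426 Fy=14.8426 x'=0.9329 y'=-2.2579

F_att = 3/2·(g−p) = 3/2·(-1,10) = (-1.5000,15.0000)
o1: d²=149 > ρ²=27 → inactive
o2: d²=18 ≤ ρ²=27; F_rep = 17·(3,-3)/18² = (0.1574,-0.1574)
o3: d²=104 > ρ²=27 → inactive
F = F_att + ΣF_rep = (-1.3426,14.8426)
p' = p + 1/20·F = (0.9329,-2.2579)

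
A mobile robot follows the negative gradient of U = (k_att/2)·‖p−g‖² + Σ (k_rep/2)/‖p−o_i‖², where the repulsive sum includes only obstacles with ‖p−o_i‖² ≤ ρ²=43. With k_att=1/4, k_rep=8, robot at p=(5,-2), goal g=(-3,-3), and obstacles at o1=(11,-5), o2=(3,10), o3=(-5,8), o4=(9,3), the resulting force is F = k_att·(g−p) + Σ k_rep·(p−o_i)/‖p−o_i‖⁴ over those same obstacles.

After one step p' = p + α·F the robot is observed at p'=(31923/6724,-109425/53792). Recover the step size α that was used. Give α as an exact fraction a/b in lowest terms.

F_att = 1/4·(g−p) = 1/4·(-8,-1) = (-2.0000,-0.2500)
o1: d²=45 > ρ²=43 → inactive
o2: d²=148 > ρ²=43 → inactive
o3: d²=200 > ρ²=43 → inactive
o4: d²=41 ≤ ρ²=43; F_rep = 8·(-4,-5)/41² = (-0.0190,-0.0238)
F = F_att + ΣF_rep = (-2.0190,-0.2738)
Δp = p'−p = (-0.2524,-0.0342); α = Δx/Fx = (-1697/6724) / (-3394/1681) = 1/8
check: Δy/Fy = (-1841/53792) / (-1841/6724) = 1/8 ✓

α = 1/8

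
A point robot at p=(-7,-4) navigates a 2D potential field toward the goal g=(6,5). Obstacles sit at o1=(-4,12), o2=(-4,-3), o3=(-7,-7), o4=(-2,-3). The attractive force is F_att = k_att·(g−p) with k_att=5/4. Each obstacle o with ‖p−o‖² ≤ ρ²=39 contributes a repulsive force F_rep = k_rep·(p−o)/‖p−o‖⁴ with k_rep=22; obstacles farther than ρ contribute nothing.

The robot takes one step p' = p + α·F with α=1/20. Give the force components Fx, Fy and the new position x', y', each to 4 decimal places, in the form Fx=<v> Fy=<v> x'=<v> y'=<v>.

Fx=15.4273 Fy=11.8123 x'=-6.2286 y'=-3.4094

F_att = 5/4·(g−p) = 5/4·(13,9) = (16.2500,11.2500)
o1: d²=265 > ρ²=39 → inactive
o2: d²=10 ≤ ρ²=39; F_rep = 22·(-3,-1)/10² = (-0.6600,-0.2200)
o3: d²=9 ≤ ρ²=39; F_rep = 22·(0,3)/9² = (0.0000,0.8148)
o4: d²=26 ≤ ρ²=39; F_rep = 22·(-5,-1)/26² = (-0.1627,-0.0325)
F = F_att + ΣF_rep = (15.4273,11.8123)
p' = p + 1/20·F = (-6.2286,-3.4094)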